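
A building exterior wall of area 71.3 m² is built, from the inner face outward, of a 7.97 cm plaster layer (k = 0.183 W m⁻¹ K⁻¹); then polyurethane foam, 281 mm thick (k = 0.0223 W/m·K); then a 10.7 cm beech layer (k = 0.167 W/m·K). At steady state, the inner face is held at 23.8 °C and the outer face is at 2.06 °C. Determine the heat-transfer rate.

Treat each layer as a resistance in series:
  R_plaster = L/(kA) = 0.0797/(0.183·71.3) = 0.006108 K/W
  R_polyurethane foam = L/(kA) = 0.281/(0.0223·71.3) = 0.1767 K/W
  R_beech = L/(kA) = 0.107/(0.167·71.3) = 0.008986 K/W
ΣR = 0.006108 + 0.1767 + 0.008986 = 0.1918 K/W
Q = ΔT/ΣR = (23.8 °C − 2.06 °C)/0.1918 = 113 W

Q = 113 W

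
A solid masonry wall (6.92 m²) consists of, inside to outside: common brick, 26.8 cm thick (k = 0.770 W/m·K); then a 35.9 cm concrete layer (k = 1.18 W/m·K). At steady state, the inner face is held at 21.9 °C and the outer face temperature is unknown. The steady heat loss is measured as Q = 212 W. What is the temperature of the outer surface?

T_out = 1.92 °C

Series resistances:
  R_common brick = L/(kA) = 0.268/(0.770·6.92) = 0.05030 K/W
  R_concrete = L/(kA) = 0.359/(1.18·6.92) = 0.04396 K/W
ΣR = 0.09426 K/W
ΔT = Q·ΣR = 212 × 0.09426 = 19.98 K
Heat flows outward, so T_out = T_in − ΔT = 21.9 − 19.98 = 1.92 °C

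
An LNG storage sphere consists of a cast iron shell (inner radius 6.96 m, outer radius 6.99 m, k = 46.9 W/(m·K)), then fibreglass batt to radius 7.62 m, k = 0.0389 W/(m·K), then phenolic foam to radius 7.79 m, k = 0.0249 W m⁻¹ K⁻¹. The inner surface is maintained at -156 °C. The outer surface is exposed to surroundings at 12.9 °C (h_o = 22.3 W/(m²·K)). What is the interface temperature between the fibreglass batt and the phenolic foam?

Series thermal resistances, inner to outer:
  R_cast iron = (1/6.96 − 1/6.99)/(4πk) = 6.166×10^-4/(4π·46.9) = 1.046×10^-6 K/W
  R_fibreglass batt = (1/6.99 − 1/7.62)/(4πk) = 0.01183/(4π·0.0389) = 0.02420 K/W
  R_phenolic foam = (1/7.62 − 1/7.79)/(4πk) = 0.002864/(4π·0.0249) = 0.009153 K/W
  R_conv,out = 1/(4πr²h) = 1/(4π·7.79²·22.3) = 5.880×10^-5 K/W
ΣR = 1.046×10^-6 + 0.02420 + 0.009153 + 5.880×10^-5 = 0.03341 K/W
Q = ΔT/ΣR = (-156 °C − 12.9 °C)/0.03341 = -5055 W
From the inner boundary to the fibreglass batt/phenolic foam interface, ΣR_partial = 0.02420 K/W.
T_interface = T_in − Q·ΣR_partial = -156 °C − (-5055)(0.02420) = -33.7 °C

T = -33.7 °C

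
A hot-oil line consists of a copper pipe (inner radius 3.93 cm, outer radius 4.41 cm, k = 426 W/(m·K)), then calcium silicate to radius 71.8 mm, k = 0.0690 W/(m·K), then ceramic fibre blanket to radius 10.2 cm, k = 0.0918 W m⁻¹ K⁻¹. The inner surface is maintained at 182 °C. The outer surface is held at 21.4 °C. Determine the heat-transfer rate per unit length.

Q' = 92.7 W/m

Treat each layer as a resistance in series:
  R'_copper = ln(0.0441/0.0393)/(2πk) = 0.1152/(2π·426) = 4.305×10^-5 m·K/W
  R'_calcium silicate = ln(0.0718/0.0441)/(2πk) = 0.4874/(2π·0.0690) = 1.124 m·K/W
  R'_ceramic fibre blanket = ln(0.102/0.0718)/(2πk) = 0.3511/(2π·0.0918) = 0.6087 m·K/W
ΣR = 4.305×10^-5 + 1.124 + 0.6087 = 1.733 m·K/W
Q' = ΔT/ΣR = (182 °C − 21.4 °C)/1.733 = 92.7 W/m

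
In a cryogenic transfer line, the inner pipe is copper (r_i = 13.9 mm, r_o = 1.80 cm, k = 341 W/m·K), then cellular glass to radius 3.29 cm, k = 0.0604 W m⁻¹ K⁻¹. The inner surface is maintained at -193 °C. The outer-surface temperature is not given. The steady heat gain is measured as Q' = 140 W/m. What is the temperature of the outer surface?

Series resistances:
  R'_copper = ln(0.0180/0.0139)/(2πk) = 0.2585/(2π·341) = 1.206×10^-4 m·K/W
  R'_cellular glass = ln(0.0329/0.0180)/(2πk) = 0.6031/(2π·0.0604) = 1.589 m·K/W
ΣR = 1.589 m·K/W
ΔT = Q'·ΣR = 140 × 1.589 = 222.5 K
Heat flows inward, so T_out = T_in + ΔT = -193 + 222.5 = 29.5 °C

T_out = 29.5 °C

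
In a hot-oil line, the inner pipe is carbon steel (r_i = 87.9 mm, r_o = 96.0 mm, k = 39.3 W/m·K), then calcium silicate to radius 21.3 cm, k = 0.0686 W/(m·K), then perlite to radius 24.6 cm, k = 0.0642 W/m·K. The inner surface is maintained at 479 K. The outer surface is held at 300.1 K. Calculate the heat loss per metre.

Series thermal resistances, inner to outer:
  R'_carbon steel = ln(0.0960/0.0879)/(2πk) = 0.08815/(2π·39.3) = 3.570×10^-4 m·K/W
  R'_calcium silicate = ln(0.213/0.0960)/(2πk) = 0.7969/(2π·0.0686) = 1.849 m·K/W
  R'_perlite = ln(0.246/0.213)/(2πk) = 0.1440/(2π·0.0642) = 0.3571 m·K/W
ΣR = 3.570×10^-4 + 1.849 + 0.3571 = 2.206 m·K/W
Q' = ΔT/ΣR = (479 K − 300.1 K)/2.206 = 81.1 W/m

Q' = 81.1 W/m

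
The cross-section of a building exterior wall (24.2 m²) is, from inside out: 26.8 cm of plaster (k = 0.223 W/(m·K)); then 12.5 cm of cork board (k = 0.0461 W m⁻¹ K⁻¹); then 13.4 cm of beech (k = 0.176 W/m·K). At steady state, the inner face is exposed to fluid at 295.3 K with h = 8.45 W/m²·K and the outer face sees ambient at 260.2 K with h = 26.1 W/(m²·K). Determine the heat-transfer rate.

Q = 176 W

Treat each layer as a resistance in series:
  R_conv,in = 1/(hA) = 1/(8.45·24.2) = 0.004890 K/W
  R_plaster = L/(kA) = 0.268/(0.223·24.2) = 0.04966 K/W
  R_cork board = L/(kA) = 0.125/(0.0461·24.2) = 0.1120 K/W
  R_beech = L/(kA) = 0.134/(0.176·24.2) = 0.03146 K/W
  R_conv,out = 1/(hA) = 1/(26.1·24.2) = 0.001583 K/W
ΣR = 0.004890 + 0.04966 + 0.1120 + 0.03146 + 0.001583 = 0.1996 K/W
Q = ΔT/ΣR = (295.3 K − 260.2 K)/0.1996 = 176 W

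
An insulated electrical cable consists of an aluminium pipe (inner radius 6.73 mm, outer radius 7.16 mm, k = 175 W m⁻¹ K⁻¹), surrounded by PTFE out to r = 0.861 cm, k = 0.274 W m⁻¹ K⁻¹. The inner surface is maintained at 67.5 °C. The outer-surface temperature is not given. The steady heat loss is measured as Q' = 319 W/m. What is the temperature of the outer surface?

T_out = 33.3 °C

Sum the resistances:
  R'_aluminium = ln(0.00716/0.00673)/(2πk) = 0.06193/(2π·175) = 5.633×10^-5 m·K/W
  R'_PTFE = ln(0.00861/0.00716)/(2πk) = 0.1844/(2π·0.274) = 0.1071 m·K/W
ΣR = 0.1072 m·K/W
ΔT = Q'·ΣR = 319 × 0.1072 = 34.20 K
Heat flows outward, so T_out = T_in − ΔT = 67.5 − 34.20 = 33.3 °C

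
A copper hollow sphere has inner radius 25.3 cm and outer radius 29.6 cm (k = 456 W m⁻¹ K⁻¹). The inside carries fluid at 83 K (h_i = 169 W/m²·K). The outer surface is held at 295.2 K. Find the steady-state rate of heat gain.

Treat each layer as a resistance in series:
  R_conv,in = 1/(4πr²h) = 1/(4π·0.253²·169) = 0.007356 K/W
  R_copper = (1/0.253 − 1/0.296)/(4πk) = 0.5742/(4π·456) = 1.002×10^-4 K/W
ΣR = 0.007356 + 1.002×10^-4 = 0.007456 K/W
Q = ΔT/ΣR = (83 K − 295.2 K)/0.007456 = -28500 W
(Negative Q ⇒ heat flows inward; heat gain = 28500 W.)

Q = 28500 W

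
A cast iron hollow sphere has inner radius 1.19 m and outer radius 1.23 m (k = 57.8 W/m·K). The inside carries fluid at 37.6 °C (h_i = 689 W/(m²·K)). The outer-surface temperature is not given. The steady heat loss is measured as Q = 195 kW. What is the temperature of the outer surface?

Series resistances:
  R_conv,in = 1/(4πr²h) = 1/(4π·1.19²·689) = 8.156×10^-5 K/W
  R_cast iron = (1/1.19 − 1/1.23)/(4πk) = 0.02733/(4π·57.8) = 3.762×10^-5 K/W
ΣR = 1.192×10^-4 K/W
ΔT = Q·ΣR = 1.95×10^5 × 1.192×10^-4 = 23.24 K
Heat flows outward, so T_out = T_in − ΔT = 37.6 − 23.24 = 14.4 °C

T_out = 14.4 °C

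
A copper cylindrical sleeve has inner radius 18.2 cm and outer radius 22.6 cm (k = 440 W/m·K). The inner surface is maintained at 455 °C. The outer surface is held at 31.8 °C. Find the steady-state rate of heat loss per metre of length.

Q' = 2πk·ΔT/ln(r₂/r₁) = 2π × 440 × 423.2 / ln(0.226/0.182) = 5.40×10^6 W/m

Q' = 5400 kW/m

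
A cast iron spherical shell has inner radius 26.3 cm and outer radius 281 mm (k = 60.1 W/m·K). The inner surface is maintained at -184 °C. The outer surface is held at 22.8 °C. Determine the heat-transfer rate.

Q = 6.41×10^5 W

Q = 4πk·ΔT/(1/r₁ − 1/r₂) = 4π × 60.1 × 206.8 / (1/0.263 − 1/0.281) = 6.41×10^5 W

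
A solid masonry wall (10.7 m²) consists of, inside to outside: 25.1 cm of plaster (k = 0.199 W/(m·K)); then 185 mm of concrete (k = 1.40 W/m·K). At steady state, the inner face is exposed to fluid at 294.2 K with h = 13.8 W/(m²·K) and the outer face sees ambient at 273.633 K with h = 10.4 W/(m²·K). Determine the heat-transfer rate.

Q = 141 W

Resistance network (inner→outer):
  R_conv,in = 1/(hA) = 1/(13.8·10.7) = 0.006772 K/W
  R_plaster = L/(kA) = 0.251/(0.199·10.7) = 0.1179 K/W
  R_concrete = L/(kA) = 0.185/(1.40·10.7) = 0.01235 K/W
  R_conv,out = 1/(hA) = 1/(10.4·10.7) = 0.008986 K/W
ΣR = 0.006772 + 0.1179 + 0.01235 + 0.008986 = 0.1460 K/W
Q = ΔT/ΣR = (294.2 K − 273.633 K)/0.1460 = 141 W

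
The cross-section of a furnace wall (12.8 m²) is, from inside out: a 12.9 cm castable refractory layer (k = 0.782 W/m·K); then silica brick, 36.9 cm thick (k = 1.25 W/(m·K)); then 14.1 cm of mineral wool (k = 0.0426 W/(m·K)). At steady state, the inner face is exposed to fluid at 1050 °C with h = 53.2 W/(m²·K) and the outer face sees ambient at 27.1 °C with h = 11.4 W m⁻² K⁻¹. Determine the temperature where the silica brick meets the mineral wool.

Resistance network (inner→outer):
  R_conv,in = 1/(hA) = 1/(53.2·12.8) = 0.001469 K/W
  R_castable refractory = L/(kA) = 0.129/(0.782·12.8) = 0.01289 K/W
  R_silica brick = L/(kA) = 0.369/(1.25·12.8) = 0.02306 K/W
  R_mineral wool = L/(kA) = 0.141/(0.0426·12.8) = 0.2586 K/W
  R_conv,out = 1/(hA) = 1/(11.4·12.8) = 0.006853 K/W
ΣR = 0.001469 + 0.01289 + 0.02306 + 0.2586 + 0.006853 = 0.3029 K/W
Q = ΔT/ΣR = (1050 °C − 27.1 °C)/0.3029 = 3377 W
From the inner boundary to the silica brick/mineral wool interface, ΣR_partial = 0.03742 K/W.
T_interface = T_in − Q·ΣR_partial = 1050 °C − (3377)(0.03742) = 924 °C

T = 924 °C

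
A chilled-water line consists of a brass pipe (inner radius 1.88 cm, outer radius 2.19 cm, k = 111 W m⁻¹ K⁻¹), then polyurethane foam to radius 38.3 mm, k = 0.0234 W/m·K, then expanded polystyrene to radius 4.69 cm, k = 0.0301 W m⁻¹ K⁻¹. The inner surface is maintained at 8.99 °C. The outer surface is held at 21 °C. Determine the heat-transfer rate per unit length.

Q' = 2.46 W/m

Treat each layer as a resistance in series:
  R'_brass = ln(0.0219/0.0188)/(2πk) = 0.1526/(2π·111) = 2.188×10^-4 m·K/W
  R'_polyurethane foam = ln(0.0383/0.0219)/(2πk) = 0.5590/(2π·0.0234) = 3.802 m·K/W
  R'_expanded polystyrene = ln(0.0469/0.0383)/(2πk) = 0.2026/(2π·0.0301) = 1.071 m·K/W
ΣR = 2.188×10^-4 + 3.802 + 1.071 = 4.873 m·K/W
Q' = ΔT/ΣR = (8.99 °C − 21 °C)/4.873 = -2.46 W/m
(Negative Q' ⇒ heat flows inward; heat gain = 2.46 W/m.)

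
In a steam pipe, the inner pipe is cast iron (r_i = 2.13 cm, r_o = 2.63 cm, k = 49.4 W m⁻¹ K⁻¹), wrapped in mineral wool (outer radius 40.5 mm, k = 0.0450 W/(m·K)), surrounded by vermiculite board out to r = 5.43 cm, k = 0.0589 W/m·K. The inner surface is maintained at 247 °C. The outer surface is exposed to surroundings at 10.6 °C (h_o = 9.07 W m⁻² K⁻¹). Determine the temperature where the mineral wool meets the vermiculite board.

Series thermal resistances, inner to outer:
  R'_cast iron = ln(0.0263/0.0213)/(2πk) = 0.2109/(2π·49.4) = 6.793×10^-4 m·K/W
  R'_mineral wool = ln(0.0405/0.0263)/(2πk) = 0.4317/(2π·0.0450) = 1.527 m·K/W
  R'_vermiculite board = ln(0.0543/0.0405)/(2πk) = 0.2932/(2π·0.0589) = 0.7923 m·K/W
  R'_conv,out = 1/(2πr h) = 1/(2π·0.0543·9.07) = 0.3232 m·K/W
ΣR = 6.793×10^-4 + 1.527 + 0.7923 + 0.3232 = 2.643 m·K/W
Q' = ΔT/ΣR = (247 °C − 10.6 °C)/2.643 = 89.44 W/m
From the inner boundary to the mineral wool/vermiculite board interface, ΣR_partial = 1.528 m·K/W.
T_interface = T_in − Q'·ΣR_partial = 247 °C − (89.44)(1.528) = 110 °C

T = 110 °C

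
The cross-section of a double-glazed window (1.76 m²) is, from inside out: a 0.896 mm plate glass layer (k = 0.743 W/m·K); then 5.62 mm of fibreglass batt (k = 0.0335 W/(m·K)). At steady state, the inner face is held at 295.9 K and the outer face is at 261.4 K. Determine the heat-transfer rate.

Treat each layer as a resistance in series:
  R_plate glass = L/(kA) = 8.96×10^-4/(0.743·1.76) = 6.852×10^-4 K/W
  R_fibreglass batt = L/(kA) = 0.00562/(0.0335·1.76) = 0.09532 K/W
ΣR = 6.852×10^-4 + 0.09532 = 0.09601 K/W
Q = ΔT/ΣR = (295.9 K − 261.4 K)/0.09601 = 359 W

Q = 359 W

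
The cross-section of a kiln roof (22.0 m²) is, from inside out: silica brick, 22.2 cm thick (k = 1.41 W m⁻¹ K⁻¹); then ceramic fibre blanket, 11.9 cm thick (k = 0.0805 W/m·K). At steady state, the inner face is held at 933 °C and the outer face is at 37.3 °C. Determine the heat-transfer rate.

Treat each layer as a resistance in series:
  R_silica brick = L/(kA) = 0.222/(1.41·22.0) = 0.007157 K/W
  R_ceramic fibre blanket = L/(kA) = 0.119/(0.0805·22.0) = 0.06719 K/W
ΣR = 0.007157 + 0.06719 = 0.07435 K/W
Q = ΔT/ΣR = (933 °C − 37.3 °C)/0.07435 = 12000 W

Q = 12.0 kW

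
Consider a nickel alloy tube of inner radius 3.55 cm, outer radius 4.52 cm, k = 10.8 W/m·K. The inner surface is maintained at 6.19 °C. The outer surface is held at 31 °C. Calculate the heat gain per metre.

Q' = 2πk·ΔT/ln(r₂/r₁) = 2π × 10.8 × 24.81 / ln(0.0452/0.0355) = 6970 W/m

Q' = 6.97 kW/m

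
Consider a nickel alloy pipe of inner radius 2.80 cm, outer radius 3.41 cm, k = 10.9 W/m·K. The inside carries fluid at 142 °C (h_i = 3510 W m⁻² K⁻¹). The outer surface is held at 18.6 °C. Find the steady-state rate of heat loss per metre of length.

Q' = 27.4 kW/m

Series thermal resistances, inner to outer:
  R'_conv,in = 1/(2πr h) = 1/(2π·0.0280·3510) = 0.001619 m·K/W
  R'_nickel alloy = ln(0.0341/0.0280)/(2πk) = 0.1971/(2π·10.9) = 0.002878 m·K/W
ΣR = 0.001619 + 0.002878 = 0.004497 m·K/W
Q' = ΔT/ΣR = (142 °C − 18.6 °C)/0.004497 = 27400 W/m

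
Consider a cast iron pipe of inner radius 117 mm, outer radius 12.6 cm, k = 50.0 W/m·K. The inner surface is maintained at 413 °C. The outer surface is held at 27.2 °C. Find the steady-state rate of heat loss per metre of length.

Q' = 2πk·ΔT/ln(r₂/r₁) = 2π × 50.0 × 385.8 / ln(0.126/0.117) = 1.64×10^6 W/m

Q' = 1.64×10^6 W/m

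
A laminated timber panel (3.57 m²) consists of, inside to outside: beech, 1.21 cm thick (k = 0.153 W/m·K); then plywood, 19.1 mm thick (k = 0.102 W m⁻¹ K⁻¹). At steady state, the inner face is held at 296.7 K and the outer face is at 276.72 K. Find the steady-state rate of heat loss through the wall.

Treat each layer as a resistance in series:
  R_beech = L/(kA) = 0.0121/(0.153·3.57) = 0.02215 K/W
  R_plywood = L/(kA) = 0.0191/(0.102·3.57) = 0.05245 K/W
ΣR = 0.02215 + 0.05245 = 0.07460 K/W
Q = ΔT/ΣR = (296.7 K − 276.72 K)/0.07460 = 268 W

Q = 268 W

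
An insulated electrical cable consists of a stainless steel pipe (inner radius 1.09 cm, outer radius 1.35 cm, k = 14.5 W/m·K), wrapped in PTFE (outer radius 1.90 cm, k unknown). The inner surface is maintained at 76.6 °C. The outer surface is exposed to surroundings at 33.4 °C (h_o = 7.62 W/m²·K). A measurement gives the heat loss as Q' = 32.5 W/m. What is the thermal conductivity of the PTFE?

ΣR = ΔT/Q' = |76.6 − 33.4|/32.5 = 1.329 m·K/W
Known resistances:
  R'_stainless steel = ln(0.0135/0.0109)/(2πk) = 0.2139/(2π·14.5) = 0.002348 m·K/W
  R'_conv,out = 1/(2πr h) = 1/(2π·0.0190·7.62) = 1.099 m·K/W
R_PTFE = ΣR − ΣR_known = 1.329 − 1.101 = 0.2280 m·K/W
ln(r₂/r₁)/(2πk) = 0.2280 ⇒ k = 0.3417/(2π·0.2280) = 0.239 W/m·K

k = 0.239 W/m·K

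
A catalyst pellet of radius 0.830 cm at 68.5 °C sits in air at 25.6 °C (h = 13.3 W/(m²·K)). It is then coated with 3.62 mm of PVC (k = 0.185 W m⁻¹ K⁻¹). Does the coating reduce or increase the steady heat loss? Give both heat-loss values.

increases: 0.494 → 0.742 W

Critical radius for a sphere: r_cr = 2k/h = 0.0278 m = 2.78 cm.
Outer radius after coating: r₂ = 0.00830 + 0.00362 = 0.01192 m.
Since r₁ < r_cr and r₂ ≤ r_cr, the coating moves toward the maximum at r_cr — heat loss rises.
Bare: R = 1/(4πr₁²h) = 86.85 K/W; Q = 42.9/86.85 = 0.494 W.
Coated: R = R_cond + R_conv = 57.85 K/W; Q = 42.9/57.85 = 0.742 W.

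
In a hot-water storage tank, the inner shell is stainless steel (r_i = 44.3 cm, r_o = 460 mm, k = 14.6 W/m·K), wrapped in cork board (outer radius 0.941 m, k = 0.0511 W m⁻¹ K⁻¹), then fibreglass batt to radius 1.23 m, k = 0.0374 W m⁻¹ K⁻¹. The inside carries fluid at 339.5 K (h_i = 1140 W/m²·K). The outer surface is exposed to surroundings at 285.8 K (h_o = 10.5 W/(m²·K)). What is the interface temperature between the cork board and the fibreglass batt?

Treat each layer as a resistance in series:
  R_conv,in = 1/(4πr²h) = 1/(4π·0.443²·1140) = 3.557×10^-4 K/W
  R_stainless steel = (1/0.443 − 1/0.460)/(4πk) = 0.08342/(4π·14.6) = 4.547×10^-4 K/W
  R_cork board = (1/0.460 − 1/0.941)/(4πk) = 1.111/(4π·0.0511) = 1.730 K/W
  R_fibreglass batt = (1/0.941 − 1/1.23)/(4πk) = 0.2497/(4π·0.0374) = 0.5313 K/W
  R_conv,out = 1/(4πr²h) = 1/(4π·1.23²·10.5) = 0.005009 K/W
ΣR = 3.557×10^-4 + 4.547×10^-4 + 1.730 + 0.5313 + 0.005009 = 2.267 K/W
Q = ΔT/ΣR = (339.5 K − 285.8 K)/2.267 = 23.69 W
From the inner boundary to the cork board/fibreglass batt interface, ΣR_partial = 1.731 K/W.
T_interface = T_in − Q·ΣR_partial = 339.5 K − (23.69)(1.731) = 298.5 K

T = 298.5 K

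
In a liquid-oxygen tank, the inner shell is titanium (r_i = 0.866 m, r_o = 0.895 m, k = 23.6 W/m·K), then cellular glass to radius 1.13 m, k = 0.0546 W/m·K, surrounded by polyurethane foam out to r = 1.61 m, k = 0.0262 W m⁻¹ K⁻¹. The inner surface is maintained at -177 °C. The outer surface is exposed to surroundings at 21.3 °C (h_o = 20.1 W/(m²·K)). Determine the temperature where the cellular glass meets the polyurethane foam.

Series thermal resistances, inner to outer:
  R_titanium = (1/0.866 − 1/0.895)/(4πk) = 0.03742/(4π·23.6) = 1.262×10^-4 K/W
  R_cellular glass = (1/0.895 − 1/1.13)/(4πk) = 0.2324/(4π·0.0546) = 0.3387 K/W
  R_polyurethane foam = (1/1.13 − 1/1.61)/(4πk) = 0.2638/(4π·0.0262) = 0.8014 K/W
  R_conv,out = 1/(4πr²h) = 1/(4π·1.61²·20.1) = 0.001527 K/W
ΣR = 1.262×10^-4 + 0.3387 + 0.8014 + 0.001527 = 1.142 K/W
Q = ΔT/ΣR = (-177 °C − 21.3 °C)/1.142 = -173.6 W
From the inner boundary to the cellular glass/polyurethane foam interface, ΣR_partial = 0.3388 K/W.
T_interface = T_in − Q·ΣR_partial = -177 °C − (-173.6)(0.3388) = -118 °C

T = -118 °C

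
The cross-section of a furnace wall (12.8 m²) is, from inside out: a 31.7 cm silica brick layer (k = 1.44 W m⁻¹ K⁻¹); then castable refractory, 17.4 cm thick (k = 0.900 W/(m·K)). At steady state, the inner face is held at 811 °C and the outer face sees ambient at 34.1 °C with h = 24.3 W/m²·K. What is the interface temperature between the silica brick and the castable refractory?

T = 435 °C

Series thermal resistances, inner to outer:
  R_silica brick = L/(kA) = 0.317/(1.44·12.8) = 0.01720 K/W
  R_castable refractory = L/(kA) = 0.174/(0.900·12.8) = 0.01510 K/W
  R_conv,out = 1/(hA) = 1/(24.3·12.8) = 0.003215 K/W
ΣR = 0.01720 + 0.01510 + 0.003215 = 0.03551 K/W
Q = ΔT/ΣR = (811 °C − 34.1 °C)/0.03551 = 21880 W
From the inner boundary to the silica brick/castable refractory interface, ΣR_partial = 0.01720 K/W.
T_interface = T_in − Q·ΣR_partial = 811 °C − (21880)(0.01720) = 435 °C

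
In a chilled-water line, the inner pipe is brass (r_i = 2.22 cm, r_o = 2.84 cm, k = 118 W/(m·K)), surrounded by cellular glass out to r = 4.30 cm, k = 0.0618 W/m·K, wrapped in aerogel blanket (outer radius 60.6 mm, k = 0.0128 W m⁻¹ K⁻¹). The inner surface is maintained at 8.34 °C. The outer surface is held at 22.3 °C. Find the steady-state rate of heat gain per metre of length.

Q' = 2.62 W/m

Series thermal resistances, inner to outer:
  R'_brass = ln(0.0284/0.0222)/(2πk) = 0.2463/(2π·118) = 3.322×10^-4 m·K/W
  R'_cellular glass = ln(0.0430/0.0284)/(2πk) = 0.4148/(2π·0.0618) = 1.068 m·K/W
  R'_aerogel blanket = ln(0.0606/0.0430)/(2πk) = 0.3431/(2π·0.0128) = 4.266 m·K/W
ΣR = 3.322×10^-4 + 1.068 + 4.266 = 5.334 m·K/W
Q' = ΔT/ΣR = (8.34 °C − 22.3 °C)/5.334 = -2.62 W/m
(Negative Q' ⇒ heat flows inward; heat gain = 2.62 W/m.)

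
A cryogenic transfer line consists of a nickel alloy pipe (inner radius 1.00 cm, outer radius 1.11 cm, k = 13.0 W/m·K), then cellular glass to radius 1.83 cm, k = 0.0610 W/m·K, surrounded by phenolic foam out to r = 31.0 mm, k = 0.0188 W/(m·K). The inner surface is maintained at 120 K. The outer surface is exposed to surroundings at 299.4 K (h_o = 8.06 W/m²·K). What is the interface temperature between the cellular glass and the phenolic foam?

Series thermal resistances, inner to outer:
  R'_nickel alloy = ln(0.0111/0.0100)/(2πk) = 0.1044/(2π·13.0) = 0.001278 m·K/W
  R'_cellular glass = ln(0.0183/0.0111)/(2πk) = 0.5000/(2π·0.0610) = 1.304 m·K/W
  R'_phenolic foam = ln(0.0310/0.0183)/(2πk) = 0.5271/(2π·0.0188) = 4.462 m·K/W
  R'_conv,out = 1/(2πr h) = 1/(2π·0.0310·8.06) = 0.6370 m·K/W
ΣR = 0.001278 + 1.304 + 4.462 + 0.6370 = 6.404 m·K/W
Q' = ΔT/ΣR = (120 K − 299.4 K)/6.404 = -28.01 W/m
From the inner boundary to the cellular glass/phenolic foam interface, ΣR_partial = 1.305 m·K/W.
T_interface = T_in − Q'·ΣR_partial = 120 K − (-28.01)(1.305) = 157 K

T = 157 K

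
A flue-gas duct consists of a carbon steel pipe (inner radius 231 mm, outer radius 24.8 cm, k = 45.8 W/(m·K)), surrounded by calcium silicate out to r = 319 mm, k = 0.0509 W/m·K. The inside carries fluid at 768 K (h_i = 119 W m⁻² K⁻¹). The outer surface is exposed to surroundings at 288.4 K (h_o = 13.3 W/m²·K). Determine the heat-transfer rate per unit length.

Q' = 577 W/m

Treat each layer as a resistance in series:
  R'_conv,in = 1/(2πr h) = 1/(2π·0.231·119) = 0.005790 m·K/W
  R'_carbon steel = ln(0.248/0.231)/(2πk) = 0.07101/(2π·45.8) = 2.468×10^-4 m·K/W
  R'_calcium silicate = ln(0.319/0.248)/(2πk) = 0.2518/(2π·0.0509) = 0.7872 m·K/W
  R'_conv,out = 1/(2πr h) = 1/(2π·0.319·13.3) = 0.03751 m·K/W
ΣR = 0.005790 + 2.468×10^-4 + 0.7872 + 0.03751 = 0.8307 m·K/W
Q' = ΔT/ΣR = (768 K − 288.4 K)/0.8307 = 577 W/m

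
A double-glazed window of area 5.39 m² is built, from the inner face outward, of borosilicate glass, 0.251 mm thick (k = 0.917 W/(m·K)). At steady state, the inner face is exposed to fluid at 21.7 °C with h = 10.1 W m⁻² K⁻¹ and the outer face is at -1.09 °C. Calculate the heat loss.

Resistance network (inner→outer):
  R_conv,in = 1/(hA) = 1/(10.1·5.39) = 0.01837 K/W
  R_borosilicate glass = L/(kA) = 2.51×10^-4/(0.917·5.39) = 5.078×10^-5 K/W
ΣR = 0.01837 + 5.078×10^-5 = 0.01842 K/W
Q = ΔT/ΣR = (21.7 °C − -1.09 °C)/0.01842 = 1240 W

Q = 1240 W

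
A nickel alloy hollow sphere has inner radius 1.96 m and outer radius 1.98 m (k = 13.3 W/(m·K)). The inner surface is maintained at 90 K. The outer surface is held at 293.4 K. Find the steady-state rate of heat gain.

Q = 6600 kW

Q = 4πk·ΔT/(1/r₁ − 1/r₂) = 4π × 13.3 × 203.4 / (1/1.96 − 1/1.98) = 6.60×10^6 W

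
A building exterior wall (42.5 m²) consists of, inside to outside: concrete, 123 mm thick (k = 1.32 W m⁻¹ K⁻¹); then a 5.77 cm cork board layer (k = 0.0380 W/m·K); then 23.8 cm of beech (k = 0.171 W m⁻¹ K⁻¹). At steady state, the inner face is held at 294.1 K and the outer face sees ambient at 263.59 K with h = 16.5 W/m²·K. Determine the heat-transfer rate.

Series thermal resistances, inner to outer:
  R_concrete = L/(kA) = 0.123/(1.32·42.5) = 0.002193 K/W
  R_cork board = L/(kA) = 0.0577/(0.0380·42.5) = 0.03573 K/W
  R_beech = L/(kA) = 0.238/(0.171·42.5) = 0.03275 K/W
  R_conv,out = 1/(hA) = 1/(16.5·42.5) = 0.001426 K/W
ΣR = 0.002193 + 0.03573 + 0.03275 + 0.001426 = 0.07210 K/W
Q = ΔT/ΣR = (294.1 K − 263.59 K)/0.07210 = 423 W

Q = 423 W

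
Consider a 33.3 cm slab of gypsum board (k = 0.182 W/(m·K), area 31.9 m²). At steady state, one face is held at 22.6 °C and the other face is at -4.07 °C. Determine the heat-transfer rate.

Q = 465 W

Q = kA·ΔT/L = 0.182 × 31.9 × |22.6 °C − -4.07 °C| / 0.333 = 465 W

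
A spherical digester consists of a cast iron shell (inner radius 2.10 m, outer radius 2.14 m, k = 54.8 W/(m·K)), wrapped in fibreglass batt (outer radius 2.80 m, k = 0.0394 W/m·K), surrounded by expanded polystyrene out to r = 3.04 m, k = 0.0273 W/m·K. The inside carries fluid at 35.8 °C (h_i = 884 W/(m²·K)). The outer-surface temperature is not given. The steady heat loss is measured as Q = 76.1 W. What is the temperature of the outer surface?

Series resistances:
  R_conv,in = 1/(4πr²h) = 1/(4π·2.10²·884) = 2.041×10^-5 K/W
  R_cast iron = (1/2.10 − 1/2.14)/(4πk) = 0.008901/(4π·54.8) = 1.293×10^-5 K/W
  R_fibreglass batt = (1/2.14 − 1/2.80)/(4πk) = 0.1101/(4π·0.0394) = 0.2225 K/W
  R_expanded polystyrene = (1/2.80 − 1/3.04)/(4πk) = 0.02820/(4π·0.0273) = 0.08219 K/W
ΣR = 0.3047 K/W
ΔT = Q·ΣR = 76.1 × 0.3047 = 23.19 K
Heat flows outward, so T_out = T_in − ΔT = 35.8 − 23.19 = 12.6 °C

T_out = 12.6 °C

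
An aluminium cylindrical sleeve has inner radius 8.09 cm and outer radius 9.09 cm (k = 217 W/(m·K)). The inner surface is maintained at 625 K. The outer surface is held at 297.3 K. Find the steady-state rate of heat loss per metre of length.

Q' = 2πk·ΔT/ln(r₂/r₁) = 2π × 217 × 327.7 / ln(0.0909/0.0809) = 3.83×10^6 W/m

Q' = 3830 kW/m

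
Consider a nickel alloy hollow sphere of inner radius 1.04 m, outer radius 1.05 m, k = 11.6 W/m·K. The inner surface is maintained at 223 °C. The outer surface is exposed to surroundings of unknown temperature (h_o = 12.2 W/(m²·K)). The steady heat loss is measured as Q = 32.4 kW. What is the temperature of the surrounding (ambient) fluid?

Sum the resistances:
  R_nickel alloy = (1/1.04 − 1/1.05)/(4πk) = 0.009158/(4π·11.6) = 6.282×10^-5 K/W
  R_conv,out = 1/(4πr²h) = 1/(4π·1.05²·12.2) = 0.005916 K/W
ΣR = 0.005979 K/W
ΔT = Q·ΣR = 32400 × 0.005979 = 193.7 K
Heat flows outward, so T_out = T_in − ΔT = 223 − 193.7 = 29.3 °C

T_out = 29.3 °C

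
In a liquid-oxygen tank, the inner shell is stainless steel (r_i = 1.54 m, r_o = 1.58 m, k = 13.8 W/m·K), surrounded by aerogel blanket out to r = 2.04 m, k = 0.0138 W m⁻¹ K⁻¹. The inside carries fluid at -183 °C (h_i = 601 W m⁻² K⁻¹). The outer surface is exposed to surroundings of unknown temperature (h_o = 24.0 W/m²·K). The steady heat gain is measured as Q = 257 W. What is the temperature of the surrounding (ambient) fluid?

T_out = 28.7 °C

Series resistances:
  R_conv,in = 1/(4πr²h) = 1/(4π·1.54²·601) = 5.583×10^-5 K/W
  R_stainless steel = (1/1.54 − 1/1.58)/(4πk) = 0.01644/(4π·13.8) = 9.480×10^-5 K/W
  R_aerogel blanket = (1/1.58 − 1/2.04)/(4πk) = 0.1427/(4π·0.0138) = 0.8230 K/W
  R_conv,out = 1/(4πr²h) = 1/(4π·2.04²·24.0) = 7.967×10^-4 K/W
ΣR = 0.8239 K/W
ΔT = Q·ΣR = 257 × 0.8239 = 211.7 K
Heat flows inward, so T_out = T_in + ΔT = -183 + 211.7 = 28.7 °C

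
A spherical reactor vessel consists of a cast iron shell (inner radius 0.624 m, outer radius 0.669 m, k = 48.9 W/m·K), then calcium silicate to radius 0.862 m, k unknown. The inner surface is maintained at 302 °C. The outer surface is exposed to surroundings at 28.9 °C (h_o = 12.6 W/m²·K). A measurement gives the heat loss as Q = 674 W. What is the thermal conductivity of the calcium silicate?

k = 0.0672 W/m·K

ΣR = ΔT/Q = |302 − 28.9|/674 = 0.4052 K/W
Known resistances:
  R_cast iron = (1/0.624 − 1/0.669)/(4πk) = 0.1078/(4π·48.9) = 1.754×10^-4 K/W
  R_conv,out = 1/(4πr²h) = 1/(4π·0.862²·12.6) = 0.008500 K/W
R_calcium silicate = ΣR − ΣR_known = 0.4052 − 0.008675 = 0.3965 K/W
(1/r₁−1/r₂)/(4πk) = 0.3965 ⇒ k = 0.3347/(4π·0.3965) = 0.0672 W/m·K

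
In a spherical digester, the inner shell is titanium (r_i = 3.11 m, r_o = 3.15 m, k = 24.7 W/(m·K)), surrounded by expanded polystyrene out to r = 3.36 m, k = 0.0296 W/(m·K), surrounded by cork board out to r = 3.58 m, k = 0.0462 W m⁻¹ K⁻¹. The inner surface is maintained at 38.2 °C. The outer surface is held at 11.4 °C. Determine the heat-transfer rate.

Q = 316 W

Series thermal resistances, inner to outer:
  R_titanium = (1/3.11 − 1/3.15)/(4πk) = 0.004083/(4π·24.7) = 1.315×10^-5 K/W
  R_expanded polystyrene = (1/3.15 − 1/3.36)/(4πk) = 0.01984/(4π·0.0296) = 0.05334 K/W
  R_cork board = (1/3.36 − 1/3.58)/(4πk) = 0.01829/(4π·0.0462) = 0.03150 K/W
ΣR = 1.315×10^-5 + 0.05334 + 0.03150 = 0.08485 K/W
Q = ΔT/ΣR = (38.2 °C − 11.4 °C)/0.08485 = 316 W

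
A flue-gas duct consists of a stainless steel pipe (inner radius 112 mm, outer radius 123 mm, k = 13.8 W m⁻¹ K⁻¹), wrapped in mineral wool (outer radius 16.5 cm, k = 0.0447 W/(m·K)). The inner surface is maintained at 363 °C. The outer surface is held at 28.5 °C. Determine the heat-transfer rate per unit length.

Series thermal resistances, inner to outer:
  R'_stainless steel = ln(0.123/0.112)/(2πk) = 0.09369/(2π·13.8) = 0.001080 m·K/W
  R'_mineral wool = ln(0.165/0.123)/(2πk) = 0.2938/(2π·0.0447) = 1.046 m·K/W
ΣR = 0.001080 + 1.046 = 1.047 m·K/W
Q' = ΔT/ΣR = (363 °C − 28.5 °C)/1.047 = 319 W/m

Q' = 319 W/m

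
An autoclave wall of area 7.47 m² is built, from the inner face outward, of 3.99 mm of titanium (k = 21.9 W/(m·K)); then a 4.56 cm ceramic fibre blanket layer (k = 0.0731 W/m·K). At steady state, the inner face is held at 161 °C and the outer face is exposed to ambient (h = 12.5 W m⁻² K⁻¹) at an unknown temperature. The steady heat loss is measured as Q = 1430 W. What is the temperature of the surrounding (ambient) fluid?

Series resistances:
  R_titanium = L/(kA) = 0.00399/(21.9·7.47) = 2.439×10^-5 K/W
  R_ceramic fibre blanket = L/(kA) = 0.0456/(0.0731·7.47) = 0.08351 K/W
  R_conv,out = 1/(hA) = 1/(12.5·7.47) = 0.01071 K/W
ΣR = 0.09424 K/W
ΔT = Q·ΣR = 1430 × 0.09424 = 134.8 K
Heat flows outward, so T_out = T_in − ΔT = 161 − 134.8 = 26.2 °C

T_out = 26.2 °C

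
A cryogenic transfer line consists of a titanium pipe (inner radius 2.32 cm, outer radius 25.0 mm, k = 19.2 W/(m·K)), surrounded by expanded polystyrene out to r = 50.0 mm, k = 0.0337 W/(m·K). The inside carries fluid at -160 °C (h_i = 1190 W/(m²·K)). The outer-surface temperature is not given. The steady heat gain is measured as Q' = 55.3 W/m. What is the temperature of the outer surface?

Sum the resistances:
  R'_conv,in = 1/(2πr h) = 1/(2π·0.0232·1190) = 0.005765 m·K/W
  R'_titanium = ln(0.0250/0.0232)/(2πk) = 0.07472/(2π·19.2) = 6.194×10^-4 m·K/W
  R'_expanded polystyrene = ln(0.0500/0.0250)/(2πk) = 0.6931/(2π·0.0337) = 3.274 m·K/W
ΣR = 3.280 m·K/W
ΔT = Q'·ΣR = 55.3 × 3.280 = 181.4 K
Heat flows inward, so T_out = T_in + ΔT = -160 + 181.4 = 21.4 °C

T_out = 21.4 °C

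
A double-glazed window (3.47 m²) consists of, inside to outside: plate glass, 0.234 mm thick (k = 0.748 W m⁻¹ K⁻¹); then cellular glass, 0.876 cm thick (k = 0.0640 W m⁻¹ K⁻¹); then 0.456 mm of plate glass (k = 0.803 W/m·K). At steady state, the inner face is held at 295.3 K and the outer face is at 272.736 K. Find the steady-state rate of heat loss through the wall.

Q = 568 W

Resistance network (inner→outer):
  R_plate glass = L/(kA) = 2.34×10^-4/(0.748·3.47) = 9.015×10^-5 K/W
  R_cellular glass = L/(kA) = 0.00876/(0.0640·3.47) = 0.03945 K/W
  R_plate glass = L/(kA) = 4.56×10^-4/(0.803·3.47) = 1.637×10^-4 K/W
ΣR = 9.015×10^-5 + 0.03945 + 1.637×10^-4 = 0.03970 K/W
Q = ΔT/ΣR = (295.3 K − 272.736 K)/0.03970 = 568 W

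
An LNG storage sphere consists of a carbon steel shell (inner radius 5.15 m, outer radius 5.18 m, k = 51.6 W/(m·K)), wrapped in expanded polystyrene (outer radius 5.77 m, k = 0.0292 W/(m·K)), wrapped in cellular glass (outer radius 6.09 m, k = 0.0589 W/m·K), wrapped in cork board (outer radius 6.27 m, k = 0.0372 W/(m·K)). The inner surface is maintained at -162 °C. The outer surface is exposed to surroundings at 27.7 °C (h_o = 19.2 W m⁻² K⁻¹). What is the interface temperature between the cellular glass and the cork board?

T = 2.4 °C

Treat each layer as a resistance in series:
  R_carbon steel = (1/5.15 − 1/5.18)/(4πk) = 0.001125/(4π·51.6) = 1.734×10^-6 K/W
  R_expanded polystyrene = (1/5.18 − 1/5.77)/(4πk) = 0.01974/(4π·0.0292) = 0.05380 K/W
  R_cellular glass = (1/5.77 − 1/6.09)/(4πk) = 0.009107/(4π·0.0589) = 0.01230 K/W
  R_cork board = (1/6.09 − 1/6.27)/(4πk) = 0.004714/(4π·0.0372) = 0.01008 K/W
  R_conv,out = 1/(4πr²h) = 1/(4π·6.27²·19.2) = 1.054×10^-4 K/W
ΣR = 1.734×10^-6 + 0.05380 + 0.01230 + 0.01008 + 1.054×10^-4 = 0.07629 K/W
Q = ΔT/ΣR = (-162 °C − 27.7 °C)/0.07629 = -2487 W
From the inner boundary to the cellular glass/cork board interface, ΣR_partial = 0.06610 K/W.
T_interface = T_in − Q·ΣR_partial = -162 °C − (-2487)(0.06610) = 2.4 °C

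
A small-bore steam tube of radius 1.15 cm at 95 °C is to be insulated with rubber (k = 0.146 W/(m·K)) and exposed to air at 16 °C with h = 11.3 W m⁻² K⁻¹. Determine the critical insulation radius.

r_cr = 1.29 cm

For a cylinder, r_cr = k_ins/h = 0.146/11.3 = 0.0129 m = 1.29 cm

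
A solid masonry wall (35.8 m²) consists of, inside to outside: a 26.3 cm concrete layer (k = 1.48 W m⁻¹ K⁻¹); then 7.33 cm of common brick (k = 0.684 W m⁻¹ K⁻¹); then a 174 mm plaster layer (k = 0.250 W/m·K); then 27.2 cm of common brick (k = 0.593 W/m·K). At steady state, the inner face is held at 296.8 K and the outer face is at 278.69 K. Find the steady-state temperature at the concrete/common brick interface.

T = 294.6 K

Series thermal resistances, inner to outer:
  R_concrete = L/(kA) = 0.263/(1.48·35.8) = 0.004964 K/W
  R_common brick = L/(kA) = 0.0733/(0.684·35.8) = 0.002993 K/W
  R_plaster = L/(kA) = 0.174/(0.250·35.8) = 0.01944 K/W
  R_common brick = L/(kA) = 0.272/(0.593·35.8) = 0.01281 K/W
ΣR = 0.004964 + 0.002993 + 0.01944 + 0.01281 = 0.04021 K/W
Q = ΔT/ΣR = (296.8 K − 278.69 K)/0.04021 = 450.4 W
From the inner boundary to the concrete/common brick interface, ΣR_partial = 0.004964 K/W.
T_interface = T_in − Q·ΣR_partial = 296.8 K − (450.4)(0.004964) = 294.6 K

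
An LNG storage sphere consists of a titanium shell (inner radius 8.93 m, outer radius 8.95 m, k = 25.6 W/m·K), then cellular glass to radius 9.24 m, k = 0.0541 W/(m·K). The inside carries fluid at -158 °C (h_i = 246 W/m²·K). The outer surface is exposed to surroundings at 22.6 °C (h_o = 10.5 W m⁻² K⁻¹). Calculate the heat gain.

Q = 34.4 kW

Treat each layer as a resistance in series:
  R_conv,in = 1/(4πr²h) = 1/(4π·8.93²·246) = 4.057×10^-6 K/W
  R_titanium = (1/8.93 − 1/8.95)/(4πk) = 2.502×10^-4/(4π·25.6) = 7.779×10^-7 K/W
  R_cellular glass = (1/8.95 − 1/9.24)/(4πk) = 0.003507/(4π·0.0541) = 0.005158 K/W
  R_conv,out = 1/(4πr²h) = 1/(4π·9.24²·10.5) = 8.877×10^-5 K/W
ΣR = 4.057×10^-6 + 7.779×10^-7 + 0.005158 + 8.877×10^-5 = 0.005252 K/W
Q = ΔT/ΣR = (-158 °C − 22.6 °C)/0.005252 = -34400 W
(Negative Q ⇒ heat flows inward; heat gain = 34400 W.)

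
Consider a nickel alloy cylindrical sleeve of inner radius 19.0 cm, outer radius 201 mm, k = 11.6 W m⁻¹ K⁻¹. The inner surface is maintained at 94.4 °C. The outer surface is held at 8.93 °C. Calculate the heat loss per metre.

Q' = 111 kW/m

Q' = 2πk·ΔT/ln(r₂/r₁) = 2π × 11.6 × 85.47 / ln(0.201/0.190) = 1.11×10^5 W/m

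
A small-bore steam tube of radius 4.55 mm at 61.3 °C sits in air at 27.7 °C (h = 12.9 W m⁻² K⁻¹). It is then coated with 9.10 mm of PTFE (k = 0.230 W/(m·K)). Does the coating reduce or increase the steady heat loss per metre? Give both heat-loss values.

Critical radius for a cylinder: r_cr = k/h = 0.0178 m = 1.78 cm.
Outer radius after coating: r₂ = 0.00455 + 0.00910 = 0.01365 m.
Since r₁ < r_cr and r₂ ≤ r_cr, the coating moves toward the maximum at r_cr — heat loss rises.
Bare: R = 1/(2πr₁h) = 2.712 m·K/W; Q = 33.6/2.712 = 12.4 W/m.
Coated: R = R_cond + R_conv = 1.664 m·K/W; Q = 33.6/1.664 = 20.2 W/m.

increases: 12.4 → 20.2 W/m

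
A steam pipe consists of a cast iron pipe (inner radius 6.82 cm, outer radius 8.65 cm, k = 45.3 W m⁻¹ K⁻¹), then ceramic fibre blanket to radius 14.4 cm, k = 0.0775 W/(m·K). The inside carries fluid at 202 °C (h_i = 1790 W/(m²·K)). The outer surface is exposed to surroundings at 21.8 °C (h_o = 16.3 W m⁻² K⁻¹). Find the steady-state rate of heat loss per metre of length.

Q' = 161 W/m

Treat each layer as a resistance in series:
  R'_conv,in = 1/(2πr h) = 1/(2π·0.0682·1790) = 0.001304 m·K/W
  R'_cast iron = ln(0.0865/0.0682)/(2πk) = 0.2377/(2π·45.3) = 8.351×10^-4 m·K/W
  R'_ceramic fibre blanket = ln(0.144/0.0865)/(2πk) = 0.5097/(2π·0.0775) = 1.047 m·K/W
  R'_conv,out = 1/(2πr h) = 1/(2π·0.144·16.3) = 0.06781 m·K/W
ΣR = 0.001304 + 8.351×10^-4 + 1.047 + 0.06781 = 1.117 m·K/W
Q' = ΔT/ΣR = (202 °C − 21.8 °C)/1.117 = 161 W/m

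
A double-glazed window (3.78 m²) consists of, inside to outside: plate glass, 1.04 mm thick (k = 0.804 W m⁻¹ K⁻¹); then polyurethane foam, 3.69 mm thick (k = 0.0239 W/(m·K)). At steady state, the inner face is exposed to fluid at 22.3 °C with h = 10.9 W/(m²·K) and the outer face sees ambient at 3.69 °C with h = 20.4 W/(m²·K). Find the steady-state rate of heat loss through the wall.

Q = 237 W

Treat each layer as a resistance in series:
  R_conv,in = 1/(hA) = 1/(10.9·3.78) = 0.02427 K/W
  R_plate glass = L/(kA) = 0.00104/(0.804·3.78) = 3.422×10^-4 K/W
  R_polyurethane foam = L/(kA) = 0.00369/(0.0239·3.78) = 0.04084 K/W
  R_conv,out = 1/(hA) = 1/(20.4·3.78) = 0.01297 K/W
ΣR = 0.02427 + 3.422×10^-4 + 0.04084 + 0.01297 = 0.07842 K/W
Q = ΔT/ΣR = (22.3 °C − 3.69 °C)/0.07842 = 237 W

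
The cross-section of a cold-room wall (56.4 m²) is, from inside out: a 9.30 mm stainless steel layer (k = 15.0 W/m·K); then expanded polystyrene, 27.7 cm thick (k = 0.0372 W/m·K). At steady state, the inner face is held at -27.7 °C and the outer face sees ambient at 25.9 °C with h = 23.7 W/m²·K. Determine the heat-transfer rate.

Q = 404 W

Resistance network (inner→outer):
  R_stainless steel = L/(kA) = 0.00930/(15.0·56.4) = 1.099×10^-5 K/W
  R_expanded polystyrene = L/(kA) = 0.277/(0.0372·56.4) = 0.1320 K/W
  R_conv,out = 1/(hA) = 1/(23.7·56.4) = 7.481×10^-4 K/W
ΣR = 1.099×10^-5 + 0.1320 + 7.481×10^-4 = 0.1328 K/W
Q = ΔT/ΣR = (-27.7 °C − 25.9 °C)/0.1328 = -404 W
(Negative Q ⇒ heat flows inward; heat gain = 404 W.)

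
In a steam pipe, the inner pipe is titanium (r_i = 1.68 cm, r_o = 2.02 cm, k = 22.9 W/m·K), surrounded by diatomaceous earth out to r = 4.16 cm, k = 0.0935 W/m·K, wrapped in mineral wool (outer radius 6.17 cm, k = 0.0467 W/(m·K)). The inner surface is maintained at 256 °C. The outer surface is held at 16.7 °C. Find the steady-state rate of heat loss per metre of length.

Resistance network (inner→outer):
  R'_titanium = ln(0.0202/0.0168)/(2πk) = 0.1843/(2π·22.9) = 0.001281 m·K/W
  R'_diatomaceous earth = ln(0.0416/0.0202)/(2πk) = 0.7224/(2π·0.0935) = 1.230 m·K/W
  R'_mineral wool = ln(0.0617/0.0416)/(2πk) = 0.3942/(2π·0.0467) = 1.343 m·K/W
ΣR = 0.001281 + 1.230 + 1.343 = 2.574 m·K/W
Q' = ΔT/ΣR = (256 °C − 16.7 °C)/2.574 = 93.0 W/m

Q' = 93.0 W/m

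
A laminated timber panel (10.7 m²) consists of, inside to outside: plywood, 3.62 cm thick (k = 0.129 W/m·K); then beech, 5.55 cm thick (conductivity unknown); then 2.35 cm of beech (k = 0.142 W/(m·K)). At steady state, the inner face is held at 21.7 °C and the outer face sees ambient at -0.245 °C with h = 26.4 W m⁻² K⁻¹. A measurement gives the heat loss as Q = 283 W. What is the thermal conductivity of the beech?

ΣR = ΔT/Q = |21.7 − -0.245|/283 = 0.07754 K/W
Known resistances:
  R_plywood = L/(kA) = 0.0362/(0.129·10.7) = 0.02623 K/W
  R_beech = L/(kA) = 0.0235/(0.142·10.7) = 0.01547 K/W
  R_conv,out = 1/(hA) = 1/(26.4·10.7) = 0.003540 K/W
R_beech = ΣR − ΣR_known = 0.07754 − 0.04524 = 0.03230 K/W
L/(kA) = 0.03230 ⇒ k = 0.0555/(0.03230·10.7) = 0.161 W/m·K

k = 0.161 W/m·K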